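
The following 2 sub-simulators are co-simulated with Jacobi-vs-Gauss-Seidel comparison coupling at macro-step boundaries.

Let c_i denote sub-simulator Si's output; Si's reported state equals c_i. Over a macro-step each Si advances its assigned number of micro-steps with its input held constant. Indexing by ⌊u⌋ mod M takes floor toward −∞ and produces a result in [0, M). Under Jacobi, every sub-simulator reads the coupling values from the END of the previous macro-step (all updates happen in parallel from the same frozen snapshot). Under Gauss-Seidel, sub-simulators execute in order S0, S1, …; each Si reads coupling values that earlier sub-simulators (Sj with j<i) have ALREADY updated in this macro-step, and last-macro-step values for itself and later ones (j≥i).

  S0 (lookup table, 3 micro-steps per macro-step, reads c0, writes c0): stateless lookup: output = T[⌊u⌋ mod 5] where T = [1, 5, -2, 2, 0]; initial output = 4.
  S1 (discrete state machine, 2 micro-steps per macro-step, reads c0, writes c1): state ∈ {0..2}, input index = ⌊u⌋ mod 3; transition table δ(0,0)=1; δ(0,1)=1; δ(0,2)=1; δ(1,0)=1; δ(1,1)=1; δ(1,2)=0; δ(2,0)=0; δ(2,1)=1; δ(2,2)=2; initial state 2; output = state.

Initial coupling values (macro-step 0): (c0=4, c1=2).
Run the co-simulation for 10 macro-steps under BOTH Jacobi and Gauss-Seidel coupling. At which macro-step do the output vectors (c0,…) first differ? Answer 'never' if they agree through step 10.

[Jacobi] macro 1: S0 reads c0=4 → after 3×micro: 0; S1 reads c0=4 → after 2×micro: 1 ⇒ (c0=0, c1=1)
[Jacobi] macro 2: S0 reads c0=0 → after 3×micro: 1; S1 reads c0=0 → after 2×micro: 1 ⇒ (c0=1, c1=1)
[Jacobi] macro 3: S0 reads c0=1 → after 3×micro: 5; S1 reads c0=1 → after 2×micro: 1 ⇒ (c0=5, c1=1)
[Jacobi] macro 4: S0 reads c0=5 → after 3×micro: 1; S1 reads c0=5 → after 2×micro: 1 ⇒ (c0=1, c1=1)
[Jacobi] macro 5: S0 reads c0=1 → after 3×micro: 5; S1 reads c0=1 → after 2×micro: 1 ⇒ (c0=5, c1=1)
[Jacobi] macro 6: S0 reads c0=5 → after 3×micro: 1; S1 reads c0=5 → after 2×micro: 1 ⇒ (c0=1, c1=1)
[Jacobi] macro 7: S0 reads c0=1 → after 3×micro: 5; S1 reads c0=1 → after 2×micro: 1 ⇒ (c0=5, c1=1)
[Jacobi] macro 8: S0 reads c0=5 → after 3×micro: 1; S1 reads c0=5 → after 2×micro: 1 ⇒ (c0=1, c1=1)
[Jacobi] macro 9: S0 reads c0=1 → after 3×micro: 5; S1 reads c0=1 → after 2×micro: 1 ⇒ (c0=5, c1=1)
[Jacobi] macro 10: S0 reads c0=5 → after 3×micro: 1; S1 reads c0=5 → after 2×micro: 1 ⇒ (c0=1, c1=1)
[Gauss-Seidel] macro 1: S0 reads c0=4 → after 3×micro: 0; S1 reads c0=0 → after 2×micro: 1 ⇒ (c0=0, c1=1)
[Gauss-Seidel] macro 2: S0 reads c0=0 → after 3×micro: 1; S1 reads c0=1 → after 2×micro: 1 ⇒ (c0=1, c1=1)
[Gauss-Seidel] macro 3: S0 reads c0=1 → after 3×micro: 5; S1 reads c0=5 → after 2×micro: 1 ⇒ (c0=5, c1=1)
[Gauss-Seidel] macro 4: S0 reads c0=5 → after 3×micro: 1; S1 reads c0=1 → after 2×micro: 1 ⇒ (c0=1, c1=1)
[Gauss-Seidel] macro 5: S0 reads c0=1 → after 3×micro: 5; S1 reads c0=5 → after 2×micro: 1 ⇒ (c0=5, c1=1)
[Gauss-Seidel] macro 6: S0 reads c0=5 → after 3×micro: 1; S1 reads c0=1 → after 2×micro: 1 ⇒ (c0=1, c1=1)
[Gauss-Seidel] macro 7: S0 reads c0=1 → after 3×micro: 5; S1 reads c0=5 → after 2×micro: 1 ⇒ (c0=5, c1=1)
[Gauss-Seidel] macro 8: S0 reads c0=5 → after 3×micro: 1; S1 reads c0=1 → after 2×micro: 1 ⇒ (c0=1, c1=1)
[Gauss-Seidel] macro 9: S0 reads c0=1 → after 3×micro: 5; S1 reads c0=5 → after 2×micro: 1 ⇒ (c0=5, c1=1)
[Gauss-Seidel] macro 10: S0 reads c0=5 → after 3×micro: 1; S1 reads c0=1 → after 2×micro: 1 ⇒ (c0=1, c1=1)

first divergence at macro-step: never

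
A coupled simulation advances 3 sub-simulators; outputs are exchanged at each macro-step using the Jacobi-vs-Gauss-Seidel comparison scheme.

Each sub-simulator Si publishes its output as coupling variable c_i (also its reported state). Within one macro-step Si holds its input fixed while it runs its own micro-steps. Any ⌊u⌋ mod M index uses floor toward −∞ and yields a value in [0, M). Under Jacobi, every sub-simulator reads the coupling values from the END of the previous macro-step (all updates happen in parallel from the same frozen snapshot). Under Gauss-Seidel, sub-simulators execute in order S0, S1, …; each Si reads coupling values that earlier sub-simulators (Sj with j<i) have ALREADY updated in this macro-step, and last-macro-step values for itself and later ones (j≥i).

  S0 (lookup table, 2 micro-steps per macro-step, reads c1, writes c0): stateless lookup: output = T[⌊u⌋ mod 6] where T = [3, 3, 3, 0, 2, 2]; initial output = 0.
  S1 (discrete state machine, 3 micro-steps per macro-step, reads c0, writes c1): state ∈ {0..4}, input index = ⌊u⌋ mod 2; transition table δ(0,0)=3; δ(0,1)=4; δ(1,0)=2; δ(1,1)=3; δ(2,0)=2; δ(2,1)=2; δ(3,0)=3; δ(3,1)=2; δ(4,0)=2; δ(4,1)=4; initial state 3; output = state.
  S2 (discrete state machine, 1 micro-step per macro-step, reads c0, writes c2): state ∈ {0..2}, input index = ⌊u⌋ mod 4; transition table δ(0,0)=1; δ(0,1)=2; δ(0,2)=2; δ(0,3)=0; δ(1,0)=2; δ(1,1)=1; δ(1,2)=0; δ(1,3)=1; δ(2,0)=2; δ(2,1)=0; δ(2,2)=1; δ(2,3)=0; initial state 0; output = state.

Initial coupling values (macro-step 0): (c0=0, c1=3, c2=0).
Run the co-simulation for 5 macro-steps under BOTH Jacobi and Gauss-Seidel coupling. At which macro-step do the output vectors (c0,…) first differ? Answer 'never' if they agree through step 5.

first divergence at macro-step: never

[Jacobi] macro 1: S0 reads c1=3 → after 2×micro: 0; S1 reads c0=0 → after 3×micro: 3; S2 reads c0=0 → after 1×micro: 1 ⇒ (c0=0, c1=3, c2=1)
[Jacobi] macro 2: S0 reads c1=3 → after 2×micro: 0; S1 reads c0=0 → after 3×micro: 3; S2 reads c0=0 → after 1×micro: 2 ⇒ (c0=0, c1=3, c2=2)
[Jacobi] macro 3: S0 reads c1=3 → after 2×micro: 0; S1 reads c0=0 → after 3×micro: 3; S2 reads c0=0 → after 1×micro: 2 ⇒ (c0=0, c1=3, c2=2)
[Jacobi] macro 4: S0 reads c1=3 → after 2×micro: 0; S1 reads c0=0 → after 3×micro: 3; S2 reads c0=0 → after 1×micro: 2 ⇒ (c0=0, c1=3, c2=2)
[Jacobi] macro 5: S0 reads c1=3 → after 2×micro: 0; S1 reads c0=0 → after 3×micro: 3; S2 reads c0=0 → after 1×micro: 2 ⇒ (c0=0, c1=3, c2=2)
[Gauss-Seidel] macro 1: S0 reads c1=3 → after 2×micro: 0; S1 reads c0=0 → after 3×micro: 3; S2 reads c0=0 → after 1×micro: 1 ⇒ (c0=0, c1=3, c2=1)
[Gauss-Seidel] macro 2: S0 reads c1=3 → after 2×micro: 0; S1 reads c0=0 → after 3×micro: 3; S2 reads c0=0 → after 1×micro: 2 ⇒ (c0=0, c1=3, c2=2)
[Gauss-Seidel] macro 3: S0 reads c1=3 → after 2×micro: 0; S1 reads c0=0 → after 3×micro: 3; S2 reads c0=0 → after 1×micro: 2 ⇒ (c0=0, c1=3, c2=2)
[Gauss-Seidel] macro 4: S0 reads c1=3 → after 2×micro: 0; S1 reads c0=0 → after 3×micro: 3; S2 reads c0=0 → after 1×micro: 2 ⇒ (c0=0, c1=3, c2=2)
[Gauss-Seidel] macro 5: S0 reads c1=3 → after 2×micro: 0; S1 reads c0=0 → after 3×micro: 3; S2 reads c0=0 → after 1×micro: 2 ⇒ (c0=0, c1=3, c2=2)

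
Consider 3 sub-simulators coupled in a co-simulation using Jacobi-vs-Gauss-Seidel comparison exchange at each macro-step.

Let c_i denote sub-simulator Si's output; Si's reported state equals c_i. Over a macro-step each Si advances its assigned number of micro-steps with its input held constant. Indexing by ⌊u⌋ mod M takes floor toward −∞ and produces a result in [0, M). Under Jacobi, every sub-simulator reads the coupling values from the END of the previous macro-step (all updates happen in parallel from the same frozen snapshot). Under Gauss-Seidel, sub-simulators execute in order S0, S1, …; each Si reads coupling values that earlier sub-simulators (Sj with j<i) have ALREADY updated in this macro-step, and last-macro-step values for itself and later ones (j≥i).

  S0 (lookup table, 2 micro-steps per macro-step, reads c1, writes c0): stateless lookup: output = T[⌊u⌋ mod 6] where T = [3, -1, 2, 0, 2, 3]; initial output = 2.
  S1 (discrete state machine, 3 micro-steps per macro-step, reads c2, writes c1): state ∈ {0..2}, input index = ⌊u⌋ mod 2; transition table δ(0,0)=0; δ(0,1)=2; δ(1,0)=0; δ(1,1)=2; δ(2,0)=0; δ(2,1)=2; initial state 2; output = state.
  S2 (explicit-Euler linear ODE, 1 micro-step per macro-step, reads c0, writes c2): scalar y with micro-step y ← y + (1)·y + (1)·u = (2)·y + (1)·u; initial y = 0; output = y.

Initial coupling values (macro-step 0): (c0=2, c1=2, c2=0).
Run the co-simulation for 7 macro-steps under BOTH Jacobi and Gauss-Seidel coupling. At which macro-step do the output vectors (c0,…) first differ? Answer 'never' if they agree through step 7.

first divergence at macro-step: 2

[Jacobi] macro 1: S0 reads c1=2 → after 2×micro: 2; S1 reads c2=0 → after 3×micro: 0; S2 reads c0=2 → after 1×micro: 2 ⇒ (c0=2, c1=0, c2=2)
[Jacobi] macro 2: S0 reads c1=0 → after 2×micro: 3; S1 reads c2=2 → after 3×micro: 0; S2 reads c0=2 → after 1×micro: 6 ⇒ (c0=3, c1=0, c2=6)
[Jacobi] macro 3: S0 reads c1=0 → after 2×micro: 3; S1 reads c2=6 → after 3×micro: 0; S2 reads c0=3 → after 1×micro: 15 ⇒ (c0=3, c1=0, c2=15)
[Jacobi] macro 4: S0 reads c1=0 → after 2×micro: 3; S1 reads c2=15 → after 3×micro: 2; S2 reads c0=3 → after 1×micro: 33 ⇒ (c0=3, c1=2, c2=33)
[Jacobi] macro 5: S0 reads c1=2 → after 2×micro: 2; S1 reads c2=33 → after 3×micro: 2; S2 reads c0=3 → after 1×micro: 69 ⇒ (c0=2, c1=2, c2=69)
[Jacobi] macro 6: S0 reads c1=2 → after 2×micro: 2; S1 reads c2=69 → after 3×micro: 2; S2 reads c0=2 → after 1×micro: 140 ⇒ (c0=2, c1=2, c2=140)
[Jacobi] macro 7: S0 reads c1=2 → after 2×micro: 2; S1 reads c2=140 → after 3×micro: 0; S2 reads c0=2 → after 1×micro: 282 ⇒ (c0=2, c1=0, c2=282)
[Gauss-Seidel] macro 1: S0 reads c1=2 → after 2×micro: 2; S1 reads c2=0 → after 3×micro: 0; S2 reads c0=2 → after 1×micro: 2 ⇒ (c0=2, c1=0, c2=2)
[Gauss-Seidel] macro 2: S0 reads c1=0 → after 2×micro: 3; S1 reads c2=2 → after 3×micro: 0; S2 reads c0=3 → after 1×micro: 7 ⇒ (c0=3, c1=0, c2=7)
[Gauss-Seidel] macro 3: S0 reads c1=0 → after 2×micro: 3; S1 reads c2=7 → after 3×micro: 2; S2 reads c0=3 → after 1×micro: 17 ⇒ (c0=3, c1=2, c2=17)
[Gauss-Seidel] macro 4: S0 reads c1=2 → after 2×micro: 2; S1 reads c2=17 → after 3×micro: 2; S2 reads c0=2 → after 1×micro: 36 ⇒ (c0=2, c1=2, c2=36)
[Gauss-Seidel] macro 5: S0 reads c1=2 → after 2×micro: 2; S1 reads c2=36 → after 3×micro: 0; S2 reads c0=2 → after 1×micro: 74 ⇒ (c0=2, c1=0, c2=74)
[Gauss-Seidel] macro 6: S0 reads c1=0 → after 2×micro: 3; S1 reads c2=74 → after 3×micro: 0; S2 reads c0=3 → after 1×micro: 151 ⇒ (c0=3, c1=0, c2=151)
[Gauss-Seidel] macro 7: S0 reads c1=0 → after 2×micro: 3; S1 reads c2=151 → after 3×micro: 2; S2 reads c0=3 → after 1×micro: 305 ⇒ (c0=3, c1=2, c2=305)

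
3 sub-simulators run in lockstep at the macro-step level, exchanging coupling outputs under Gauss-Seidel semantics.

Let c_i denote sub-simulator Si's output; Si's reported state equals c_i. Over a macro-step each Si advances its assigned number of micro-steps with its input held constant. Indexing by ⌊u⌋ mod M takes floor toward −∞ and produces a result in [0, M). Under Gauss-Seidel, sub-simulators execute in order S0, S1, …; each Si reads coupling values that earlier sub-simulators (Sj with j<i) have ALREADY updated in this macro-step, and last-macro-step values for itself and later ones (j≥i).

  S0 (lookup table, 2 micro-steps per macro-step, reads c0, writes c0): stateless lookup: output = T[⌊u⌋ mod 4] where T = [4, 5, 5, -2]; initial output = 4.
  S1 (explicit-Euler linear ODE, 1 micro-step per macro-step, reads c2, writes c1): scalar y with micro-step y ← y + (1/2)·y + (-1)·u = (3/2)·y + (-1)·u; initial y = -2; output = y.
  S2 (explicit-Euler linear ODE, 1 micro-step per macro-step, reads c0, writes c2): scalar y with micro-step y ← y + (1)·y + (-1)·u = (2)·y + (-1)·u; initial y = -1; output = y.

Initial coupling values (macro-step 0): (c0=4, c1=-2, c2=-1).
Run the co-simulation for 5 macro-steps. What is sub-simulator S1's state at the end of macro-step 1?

macro 1: S0 reads c0=4 → after 2×micro: 4; S1 reads c2=-1 → after 1×micro: -2; S2 reads c0=4 → after 1×micro: -6 ⇒ (c0=4, c1=-2, c2=-6)
macro 2: S0 reads c0=4 → after 2×micro: 4; S1 reads c2=-6 → after 1×micro: 3; S2 reads c0=4 → after 1×micro: -16 ⇒ (c0=4, c1=3, c2=-16)
macro 3: S0 reads c0=4 → after 2×micro: 4; S1 reads c2=-16 → after 1×micro: 41/2; S2 reads c0=4 → after 1×micro: -36 ⇒ (c0=4, c1=41/2, c2=-36)
macro 4: S0 reads c0=4 → after 2×micro: 4; S1 reads c2=-36 → after 1×micro: 267/4; S2 reads c0=4 → after 1×micro: -76 ⇒ (c0=4, c1=267/4, c2=-76)
macro 5: S0 reads c0=4 → after 2×micro: 4; S1 reads c2=-76 → after 1×micro: 1409/8; S2 reads c0=4 → after 1×micro: -156 ⇒ (c0=4, c1=1409/8, c2=-156)

S1 state at macro-step 1 = -2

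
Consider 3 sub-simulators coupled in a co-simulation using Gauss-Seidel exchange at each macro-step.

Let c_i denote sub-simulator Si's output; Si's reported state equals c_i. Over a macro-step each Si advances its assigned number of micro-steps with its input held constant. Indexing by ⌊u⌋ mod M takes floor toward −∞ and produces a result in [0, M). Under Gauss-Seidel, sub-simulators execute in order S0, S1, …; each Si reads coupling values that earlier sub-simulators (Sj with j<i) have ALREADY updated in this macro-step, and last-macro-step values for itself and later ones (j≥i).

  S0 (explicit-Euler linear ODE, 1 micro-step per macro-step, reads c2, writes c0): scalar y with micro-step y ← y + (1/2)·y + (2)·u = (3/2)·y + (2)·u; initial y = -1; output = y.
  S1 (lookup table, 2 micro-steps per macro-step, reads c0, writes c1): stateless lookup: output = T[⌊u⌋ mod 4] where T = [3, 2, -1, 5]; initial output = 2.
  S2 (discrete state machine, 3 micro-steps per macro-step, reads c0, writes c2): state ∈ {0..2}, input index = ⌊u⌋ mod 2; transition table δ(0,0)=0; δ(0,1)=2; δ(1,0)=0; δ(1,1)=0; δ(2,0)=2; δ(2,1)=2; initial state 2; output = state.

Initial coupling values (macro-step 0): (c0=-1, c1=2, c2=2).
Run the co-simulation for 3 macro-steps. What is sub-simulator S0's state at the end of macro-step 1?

S0 state at macro-step 1 = 5/2

macro 1: S0 reads c2=2 → after 1×micro: 5/2; S1 reads c0=5/2 → after 2×micro: -1; S2 reads c0=5/2 → after 3×micro: 2 ⇒ (c0=5/2, c1=-1, c2=2)
macro 2: S0 reads c2=2 → after 1×micro: 31/4; S1 reads c0=31/4 → after 2×micro: 5; S2 reads c0=31/4 → after 3×micro: 2 ⇒ (c0=31/4, c1=5, c2=2)
macro 3: S0 reads c2=2 → after 1×micro: 125/8; S1 reads c0=125/8 → after 2×micro: 5; S2 reads c0=125/8 → after 3×micro: 2 ⇒ (c0=125/8, c1=5, c2=2)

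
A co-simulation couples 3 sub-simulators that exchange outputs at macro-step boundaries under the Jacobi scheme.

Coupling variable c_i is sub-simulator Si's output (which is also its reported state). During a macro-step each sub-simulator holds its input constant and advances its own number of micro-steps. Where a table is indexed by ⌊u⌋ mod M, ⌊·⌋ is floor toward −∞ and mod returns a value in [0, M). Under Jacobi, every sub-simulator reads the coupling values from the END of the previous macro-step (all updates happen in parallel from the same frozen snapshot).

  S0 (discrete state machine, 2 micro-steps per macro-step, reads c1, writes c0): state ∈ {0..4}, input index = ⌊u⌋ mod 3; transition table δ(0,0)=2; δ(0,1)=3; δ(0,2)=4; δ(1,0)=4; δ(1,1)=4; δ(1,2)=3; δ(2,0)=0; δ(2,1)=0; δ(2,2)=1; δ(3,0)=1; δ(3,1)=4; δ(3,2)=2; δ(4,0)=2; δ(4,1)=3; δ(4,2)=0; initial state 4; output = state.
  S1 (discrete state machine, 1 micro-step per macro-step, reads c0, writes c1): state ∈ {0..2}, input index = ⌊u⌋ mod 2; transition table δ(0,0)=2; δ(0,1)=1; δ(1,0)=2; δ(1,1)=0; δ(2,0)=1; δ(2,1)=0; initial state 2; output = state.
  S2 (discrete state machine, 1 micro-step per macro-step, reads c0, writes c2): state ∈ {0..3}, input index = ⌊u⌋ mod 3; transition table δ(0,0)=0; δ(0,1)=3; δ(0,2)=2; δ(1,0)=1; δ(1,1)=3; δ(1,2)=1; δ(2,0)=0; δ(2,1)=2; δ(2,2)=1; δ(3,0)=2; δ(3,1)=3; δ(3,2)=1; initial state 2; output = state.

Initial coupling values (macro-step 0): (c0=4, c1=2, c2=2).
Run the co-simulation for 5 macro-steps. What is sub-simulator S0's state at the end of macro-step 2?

macro 1: S0 reads c1=2 → after 2×micro: 4; S1 reads c0=4 → after 1×micro: 1; S2 reads c0=4 → after 1×micro: 2 ⇒ (c0=4, c1=1, c2=2)
macro 2: S0 reads c1=1 → after 2×micro: 4; S1 reads c0=4 → after 1×micro: 2; S2 reads c0=4 → after 1×micro: 2 ⇒ (c0=4, c1=2, c2=2)
macro 3: S0 reads c1=2 → after 2×micro: 4; S1 reads c0=4 → after 1×micro: 1; S2 reads c0=4 → after 1×micro: 2 ⇒ (c0=4, c1=1, c2=2)
macro 4: S0 reads c1=1 → after 2×micro: 4; S1 reads c0=4 → after 1×micro: 2; S2 reads c0=4 → after 1×micro: 2 ⇒ (c0=4, c1=2, c2=2)
macro 5: S0 reads c1=2 → after 2×micro: 4; S1 reads c0=4 → after 1×micro: 1; S2 reads c0=4 → after 1×micro: 2 ⇒ (c0=4, c1=1, c2=2)

S0 state at macro-step 2 = 4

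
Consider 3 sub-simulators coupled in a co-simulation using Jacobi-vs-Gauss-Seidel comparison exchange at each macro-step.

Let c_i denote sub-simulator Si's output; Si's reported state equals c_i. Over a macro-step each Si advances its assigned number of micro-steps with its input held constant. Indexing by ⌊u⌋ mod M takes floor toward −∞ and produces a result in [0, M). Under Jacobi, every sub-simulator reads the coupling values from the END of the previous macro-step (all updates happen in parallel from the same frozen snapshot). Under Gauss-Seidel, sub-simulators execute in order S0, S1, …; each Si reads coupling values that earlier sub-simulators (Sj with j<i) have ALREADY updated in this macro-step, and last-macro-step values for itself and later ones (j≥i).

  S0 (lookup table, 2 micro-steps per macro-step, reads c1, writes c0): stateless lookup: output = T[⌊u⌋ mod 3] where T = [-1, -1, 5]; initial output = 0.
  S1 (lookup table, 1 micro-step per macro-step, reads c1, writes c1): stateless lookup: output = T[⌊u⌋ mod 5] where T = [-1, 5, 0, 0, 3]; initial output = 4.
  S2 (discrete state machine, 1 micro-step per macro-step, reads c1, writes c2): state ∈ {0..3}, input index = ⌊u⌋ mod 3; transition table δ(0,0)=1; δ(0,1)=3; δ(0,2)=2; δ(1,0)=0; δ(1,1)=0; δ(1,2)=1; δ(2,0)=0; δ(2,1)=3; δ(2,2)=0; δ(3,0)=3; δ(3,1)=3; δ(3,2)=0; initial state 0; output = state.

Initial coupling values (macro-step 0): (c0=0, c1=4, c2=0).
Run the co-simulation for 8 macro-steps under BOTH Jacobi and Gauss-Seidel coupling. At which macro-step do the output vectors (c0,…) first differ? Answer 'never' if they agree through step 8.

first divergence at macro-step: 1

[Jacobi] macro 1: S0 reads c1=4 → after 2×micro: -1; S1 reads c1=4 → after 1×micro: 3; S2 reads c1=4 → after 1×micro: 3 ⇒ (c0=-1, c1=3, c2=3)
[Jacobi] macro 2: S0 reads c1=3 → after 2×micro: -1; S1 reads c1=3 → after 1×micro: 0; S2 reads c1=3 → after 1×micro: 3 ⇒ (c0=-1, c1=0, c2=3)
[Jacobi] macro 3: S0 reads c1=0 → after 2×micro: -1; S1 reads c1=0 → after 1×micro: -1; S2 reads c1=0 → after 1×micro: 3 ⇒ (c0=-1, c1=-1, c2=3)
[Jacobi] macro 4: S0 reads c1=-1 → after 2×micro: 5; S1 reads c1=-1 → after 1×micro: 3; S2 reads c1=-1 → after 1×micro: 0 ⇒ (c0=5, c1=3, c2=0)
[Jacobi] macro 5: S0 reads c1=3 → after 2×micro: -1; S1 reads c1=3 → after 1×micro: 0; S2 reads c1=3 → after 1×micro: 1 ⇒ (c0=-1, c1=0, c2=1)
[Jacobi] macro 6: S0 reads c1=0 → after 2×micro: -1; S1 reads c1=0 → after 1×micro: -1; S2 reads c1=0 → after 1×micro: 0 ⇒ (c0=-1, c1=-1, c2=0)
[Jacobi] macro 7: S0 reads c1=-1 → after 2×micro: 5; S1 reads c1=-1 → after 1×micro: 3; S2 reads c1=-1 → after 1×micro: 2 ⇒ (c0=5, c1=3, c2=2)
[Jacobi] macro 8: S0 reads c1=3 → after 2×micro: -1; S1 reads c1=3 → after 1×micro: 0; S2 reads c1=3 → after 1×micro: 0 ⇒ (c0=-1, c1=0, c2=0)
[Gauss-Seidel] macro 1: S0 reads c1=4 → after 2×micro: -1; S1 reads c1=4 → after 1×micro: 3; S2 reads c1=3 → after 1×micro: 1 ⇒ (c0=-1, c1=3, c2=1)
[Gauss-Seidel] macro 2: S0 reads c1=3 → after 2×micro: -1; S1 reads c1=3 → after 1×micro: 0; S2 reads c1=0 → after 1×micro: 0 ⇒ (c0=-1, c1=0, c2=0)
[Gauss-Seidel] macro 3: S0 reads c1=0 → after 2×micro: -1; S1 reads c1=0 → after 1×micro: -1; S2 reads c1=-1 → after 1×micro: 2 ⇒ (c0=-1, c1=-1, c2=2)
[Gauss-Seidel] macro 4: S0 reads c1=-1 → after 2×micro: 5; S1 reads c1=-1 → after 1×micro: 3; S2 reads c1=3 → after 1×micro: 0 ⇒ (c0=5, c1=3, c2=0)
[Gauss-Seidel] macro 5: S0 reads c1=3 → after 2×micro: -1; S1 reads c1=3 → after 1×micro: 0; S2 reads c1=0 → after 1×micro: 1 ⇒ (c0=-1, c1=0, c2=1)
[Gauss-Seidel] macro 6: S0 reads c1=0 → after 2×micro: -1; S1 reads c1=0 → after 1×micro: -1; S2 reads c1=-1 → after 1×micro: 1 ⇒ (c0=-1, c1=-1, c2=1)
[Gauss-Seidel] macro 7: S0 reads c1=-1 → after 2×micro: 5; S1 reads c1=-1 → after 1×micro: 3; S2 reads c1=3 → after 1×micro: 0 ⇒ (c0=5, c1=3, c2=0)
[Gauss-Seidel] macro 8: S0 reads c1=3 → after 2×micro: -1; S1 reads c1=3 → after 1×micro: 0; S2 reads c1=0 → after 1×micro: 1 ⇒ (c0=-1, c1=0, c2=1)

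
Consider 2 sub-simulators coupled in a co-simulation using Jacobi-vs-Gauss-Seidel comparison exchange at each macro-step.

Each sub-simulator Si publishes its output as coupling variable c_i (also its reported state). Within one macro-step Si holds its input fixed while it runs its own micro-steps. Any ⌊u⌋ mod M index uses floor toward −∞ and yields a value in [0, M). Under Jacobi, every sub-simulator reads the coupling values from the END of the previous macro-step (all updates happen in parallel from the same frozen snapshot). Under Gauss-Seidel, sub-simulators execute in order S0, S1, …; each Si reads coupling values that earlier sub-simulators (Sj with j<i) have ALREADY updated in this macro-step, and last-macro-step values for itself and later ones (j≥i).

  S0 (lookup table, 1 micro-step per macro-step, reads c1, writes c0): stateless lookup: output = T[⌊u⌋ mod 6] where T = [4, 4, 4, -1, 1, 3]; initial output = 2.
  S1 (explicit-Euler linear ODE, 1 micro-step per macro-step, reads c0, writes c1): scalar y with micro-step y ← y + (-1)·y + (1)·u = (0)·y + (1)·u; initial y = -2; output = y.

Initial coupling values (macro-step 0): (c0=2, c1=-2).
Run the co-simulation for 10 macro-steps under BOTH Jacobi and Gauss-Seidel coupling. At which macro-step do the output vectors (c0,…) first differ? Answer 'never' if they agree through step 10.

[Jacobi] macro 1: S0 reads c1=-2 → after 1×micro: 1; S1 reads c0=2 → after 1×micro: 2 ⇒ (c0=1, c1=2)
[Jacobi] macro 2: S0 reads c1=2 → after 1×micro: 4; S1 reads c0=1 → after 1×micro: 1 ⇒ (c0=4, c1=1)
[Jacobi] macro 3: S0 reads c1=1 → after 1×micro: 4; S1 reads c0=4 → after 1×micro: 4 ⇒ (c0=4, c1=4)
[Jacobi] macro 4: S0 reads c1=4 → after 1×micro: 1; S1 reads c0=4 → after 1×micro: 4 ⇒ (c0=1, c1=4)
[Jacobi] macro 5: S0 reads c1=4 → after 1×micro: 1; S1 reads c0=1 → after 1×micro: 1 ⇒ (c0=1, c1=1)
[Jacobi] macro 6: S0 reads c1=1 → after 1×micro: 4; S1 reads c0=1 → after 1×micro: 1 ⇒ (c0=4, c1=1)
[Jacobi] macro 7: S0 reads c1=1 → after 1×micro: 4; S1 reads c0=4 → after 1×micro: 4 ⇒ (c0=4, c1=4)
[Jacobi] macro 8: S0 reads c1=4 → after 1×micro: 1; S1 reads c0=4 → after 1×micro: 4 ⇒ (c0=1, c1=4)
[Jacobi] macro 9: S0 reads c1=4 → after 1×micro: 1; S1 reads c0=1 → after 1×micro: 1 ⇒ (c0=1, c1=1)
[Jacobi] macro 10: S0 reads c1=1 → after 1×micro: 4; S1 reads c0=1 → after 1×micro: 1 ⇒ (c0=4, c1=1)
[Gauss-Seidel] macro 1: S0 reads c1=-2 → after 1×micro: 1; S1 reads c0=1 → after 1×micro: 1 ⇒ (c0=1, c1=1)
[Gauss-Seidel] macro 2: S0 reads c1=1 → after 1×micro: 4; S1 reads c0=4 → after 1×micro: 4 ⇒ (c0=4, c1=4)
[Gauss-Seidel] macro 3: S0 reads c1=4 → after 1×micro: 1; S1 reads c0=1 → after 1×micro: 1 ⇒ (c0=1, c1=1)
[Gauss-Seidel] macro 4: S0 reads c1=1 → after 1×micro: 4; S1 reads c0=4 → after 1×micro: 4 ⇒ (c0=4, c1=4)
[Gauss-Seidel] macro 5: S0 reads c1=4 → after 1×micro: 1; S1 reads c0=1 → after 1×micro: 1 ⇒ (c0=1, c1=1)
[Gauss-Seidel] macro 6: S0 reads c1=1 → after 1×micro: 4; S1 reads c0=4 → after 1×micro: 4 ⇒ (c0=4, c1=4)
[Gauss-Seidel] macro 7: S0 reads c1=4 → after 1×micro: 1; S1 reads c0=1 → after 1×micro: 1 ⇒ (c0=1, c1=1)
[Gauss-Seidel] macro 8: S0 reads c1=1 → after 1×micro: 4; S1 reads c0=4 → after 1×micro: 4 ⇒ (c0=4, c1=4)
[Gauss-Seidel] macro 9: S0 reads c1=4 → after 1×micro: 1; S1 reads c0=1 → after 1×micro: 1 ⇒ (c0=1, c1=1)
[Gauss-Seidel] macro 10: S0 reads c1=1 → after 1×micro: 4; S1 reads c0=4 → after 1×micro: 4 ⇒ (c0=4, c1=4)

first divergence at macro-step: 1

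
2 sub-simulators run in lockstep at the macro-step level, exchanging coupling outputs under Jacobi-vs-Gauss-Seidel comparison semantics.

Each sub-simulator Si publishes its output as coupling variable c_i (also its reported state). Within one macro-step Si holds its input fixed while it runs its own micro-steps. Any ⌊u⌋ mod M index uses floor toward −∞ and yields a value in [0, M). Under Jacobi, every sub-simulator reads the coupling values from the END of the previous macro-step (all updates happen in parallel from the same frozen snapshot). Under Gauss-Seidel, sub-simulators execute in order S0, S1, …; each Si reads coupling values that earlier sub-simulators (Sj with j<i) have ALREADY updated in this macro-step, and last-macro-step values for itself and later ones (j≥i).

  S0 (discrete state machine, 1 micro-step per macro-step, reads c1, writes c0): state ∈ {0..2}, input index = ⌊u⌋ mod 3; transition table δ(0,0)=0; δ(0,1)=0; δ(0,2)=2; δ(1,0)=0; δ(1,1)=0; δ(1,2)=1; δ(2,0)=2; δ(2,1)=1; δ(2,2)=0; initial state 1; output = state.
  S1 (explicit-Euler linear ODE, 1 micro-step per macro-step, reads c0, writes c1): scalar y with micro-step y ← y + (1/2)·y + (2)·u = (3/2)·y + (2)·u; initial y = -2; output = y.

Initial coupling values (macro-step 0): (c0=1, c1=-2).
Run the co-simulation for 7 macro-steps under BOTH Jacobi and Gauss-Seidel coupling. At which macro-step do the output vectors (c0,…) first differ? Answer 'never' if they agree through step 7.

[Jacobi] macro 1: S0 reads c1=-2 → after 1×micro: 0; S1 reads c0=1 → after 1×micro: -1 ⇒ (c0=0, c1=-1)
[Jacobi] macro 2: S0 reads c1=-1 → after 1×micro: 2; S1 reads c0=0 → after 1×micro: -3/2 ⇒ (c0=2, c1=-3/2)
[Jacobi] macro 3: S0 reads c1=-3/2 → after 1×micro: 1; S1 reads c0=2 → after 1×micro: 7/4 ⇒ (c0=1, c1=7/4)
[Jacobi] macro 4: S0 reads c1=7/4 → after 1×micro: 0; S1 reads c0=1 → after 1×micro: 37/8 ⇒ (c0=0, c1=37/8)
[Jacobi] macro 5: S0 reads c1=37/8 → after 1×micro: 0; S1 reads c0=0 → after 1×micro: 111/16 ⇒ (c0=0, c1=111/16)
[Jacobi] macro 6: S0 reads c1=111/16 → after 1×micro: 0; S1 reads c0=0 → after 1×micro: 333/32 ⇒ (c0=0, c1=333/32)
[Jacobi] macro 7: S0 reads c1=333/32 → after 1×micro: 0; S1 reads c0=0 → after 1×micro: 999/64 ⇒ (c0=0, c1=999/64)
[Gauss-Seidel] macro 1: S0 reads c1=-2 → after 1×micro: 0; S1 reads c0=0 → after 1×micro: -3 ⇒ (c0=0, c1=-3)
[Gauss-Seidel] macro 2: S0 reads c1=-3 → after 1×micro: 0; S1 reads c0=0 → after 1×micro: -9/2 ⇒ (c0=0, c1=-9/2)
[Gauss-Seidel] macro 3: S0 reads c1=-9/2 → after 1×micro: 0; S1 reads c0=0 → after 1×micro: -27/4 ⇒ (c0=0, c1=-27/4)
[Gauss-Seidel] macro 4: S0 reads c1=-27/4 → after 1×micro: 2; S1 reads c0=2 → after 1×micro: -49/8 ⇒ (c0=2, c1=-49/8)
[Gauss-Seidel] macro 5: S0 reads c1=-49/8 → after 1×micro: 0; S1 reads c0=0 → after 1×micro: -147/16 ⇒ (c0=0, c1=-147/16)
[Gauss-Seidel] macro 6: S0 reads c1=-147/16 → after 1×micro: 2; S1 reads c0=2 → after 1×micro: -313/32 ⇒ (c0=2, c1=-313/32)
[Gauss-Seidel] macro 7: S0 reads c1=-313/32 → after 1×micro: 0; S1 reads c0=0 → after 1×micro: -939/64 ⇒ (c0=0, c1=-939/64)

first divergence at macro-step: 1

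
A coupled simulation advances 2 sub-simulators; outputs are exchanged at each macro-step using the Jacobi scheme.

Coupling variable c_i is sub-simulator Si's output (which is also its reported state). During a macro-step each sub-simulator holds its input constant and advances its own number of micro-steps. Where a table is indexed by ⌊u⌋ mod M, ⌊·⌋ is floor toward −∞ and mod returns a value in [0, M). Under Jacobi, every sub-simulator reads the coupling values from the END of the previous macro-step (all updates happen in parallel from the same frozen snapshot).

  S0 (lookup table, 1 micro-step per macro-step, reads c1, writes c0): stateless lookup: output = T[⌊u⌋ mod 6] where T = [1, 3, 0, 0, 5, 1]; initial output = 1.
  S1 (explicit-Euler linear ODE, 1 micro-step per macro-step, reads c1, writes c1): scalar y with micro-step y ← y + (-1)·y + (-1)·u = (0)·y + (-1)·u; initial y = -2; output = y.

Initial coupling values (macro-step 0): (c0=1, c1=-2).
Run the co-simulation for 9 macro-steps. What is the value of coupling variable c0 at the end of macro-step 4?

macro 1: S0 reads c1=-2 → after 1×micro: 5; S1 reads c1=-2 → after 1×micro: 2 ⇒ (c0=5, c1=2)
macro 2: S0 reads c1=2 → after 1×micro: 0; S1 reads c1=2 → after 1×micro: -2 ⇒ (c0=0, c1=-2)
macro 3: S0 reads c1=-2 → after 1×micro: 5; S1 reads c1=-2 → after 1×micro: 2 ⇒ (c0=5, c1=2)
macro 4: S0 reads c1=2 → after 1×micro: 0; S1 reads c1=2 → after 1×micro: -2 ⇒ (c0=0, c1=-2)
macro 5: S0 reads c1=-2 → after 1×micro: 5; S1 reads c1=-2 → after 1×micro: 2 ⇒ (c0=5, c1=2)
macro 6: S0 reads c1=2 → after 1×micro: 0; S1 reads c1=2 → after 1×micro: -2 ⇒ (c0=0, c1=-2)
macro 7: S0 reads c1=-2 → after 1×micro: 5; S1 reads c1=-2 → after 1×micro: 2 ⇒ (c0=5, c1=2)
macro 8: S0 reads c1=2 → after 1×micro: 0; S1 reads c1=2 → after 1×micro: -2 ⇒ (c0=0, c1=-2)
macro 9: S0 reads c1=-2 → after 1×micro: 5; S1 reads c1=-2 → after 1×micro: 2 ⇒ (c0=5, c1=2)

c0 at macro-step 4 = 0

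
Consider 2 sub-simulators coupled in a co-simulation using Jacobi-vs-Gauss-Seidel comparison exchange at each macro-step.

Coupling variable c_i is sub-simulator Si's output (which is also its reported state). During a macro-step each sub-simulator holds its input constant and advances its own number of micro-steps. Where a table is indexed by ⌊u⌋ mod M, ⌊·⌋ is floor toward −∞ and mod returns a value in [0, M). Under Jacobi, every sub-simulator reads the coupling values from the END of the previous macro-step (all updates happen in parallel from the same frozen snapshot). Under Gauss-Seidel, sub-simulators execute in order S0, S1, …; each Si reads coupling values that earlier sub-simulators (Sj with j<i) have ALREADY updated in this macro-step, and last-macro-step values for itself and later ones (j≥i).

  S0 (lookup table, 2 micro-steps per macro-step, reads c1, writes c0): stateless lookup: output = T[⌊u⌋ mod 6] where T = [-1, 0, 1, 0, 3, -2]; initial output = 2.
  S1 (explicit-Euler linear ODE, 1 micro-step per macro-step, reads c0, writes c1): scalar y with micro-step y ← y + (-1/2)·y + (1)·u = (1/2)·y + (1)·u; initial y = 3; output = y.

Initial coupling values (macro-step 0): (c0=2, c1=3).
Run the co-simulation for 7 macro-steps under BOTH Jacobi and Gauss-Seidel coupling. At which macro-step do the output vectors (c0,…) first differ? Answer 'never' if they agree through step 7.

[Jacobi] macro 1: S0 reads c1=3 → after 2×micro: 0; S1 reads c0=2 → after 1×micro: 7/2 ⇒ (c0=0, c1=7/2)
[Jacobi] macro 2: S0 reads c1=7/2 → after 2×micro: 0; S1 reads c0=0 → after 1×micro: 7/4 ⇒ (c0=0, c1=7/4)
[Jacobi] macro 3: S0 reads c1=7/4 → after 2×micro: 0; S1 reads c0=0 → after 1×micro: 7/8 ⇒ (c0=0, c1=7/8)
[Jacobi] macro 4: S0 reads c1=7/8 → after 2×micro: -1; S1 reads c0=0 → after 1×micro: 7/16 ⇒ (c0=-1, c1=7/16)
[Jacobi] macro 5: S0 reads c1=7/16 → after 2×micro: -1; S1 reads c0=-1 → after 1×micro: -25/32 ⇒ (c0=-1, c1=-25/32)
[Jacobi] macro 6: S0 reads c1=-25/32 → after 2×micro: -2; S1 reads c0=-1 → after 1×micro: -89/64 ⇒ (c0=-2, c1=-89/64)
[Jacobi] macro 7: S0 reads c1=-89/64 → after 2×micro: 3; S1 reads c0=-2 → after 1×micro: -345/128 ⇒ (c0=3, c1=-345/128)
[Gauss-Seidel] macro 1: S0 reads c1=3 → after 2×micro: 0; S1 reads c0=0 → after 1×micro: 3/2 ⇒ (c0=0, c1=3/2)
[Gauss-Seidel] macro 2: S0 reads c1=3/2 → after 2×micro: 0; S1 reads c0=0 → after 1×micro: 3/4 ⇒ (c0=0, c1=3/4)
[Gauss-Seidel] macro 3: S0 reads c1=3/4 → after 2×micro: -1; S1 reads c0=-1 → after 1×micro: -5/8 ⇒ (c0=-1, c1=-5/8)
[Gauss-Seidel] macro 4: S0 reads c1=-5/8 → after 2×micro: -2; S1 reads c0=-2 → after 1×micro: -37/16 ⇒ (c0=-2, c1=-37/16)
[Gauss-Seidel] macro 5: S0 reads c1=-37/16 → after 2×micro: 0; S1 reads c0=0 → after 1×micro: -37/32 ⇒ (c0=0, c1=-37/32)
[Gauss-Seidel] macro 6: S0 reads c1=-37/32 → after 2×micro: 3; S1 reads c0=3 → after 1×micro: 155/64 ⇒ (c0=3, c1=155/64)
[Gauss-Seidel] macro 7: S0 reads c1=155/64 → after 2×micro: 1; S1 reads c0=1 → after 1×micro: 283/128 ⇒ (c0=1, c1=283/128)

first divergence at macro-step: 1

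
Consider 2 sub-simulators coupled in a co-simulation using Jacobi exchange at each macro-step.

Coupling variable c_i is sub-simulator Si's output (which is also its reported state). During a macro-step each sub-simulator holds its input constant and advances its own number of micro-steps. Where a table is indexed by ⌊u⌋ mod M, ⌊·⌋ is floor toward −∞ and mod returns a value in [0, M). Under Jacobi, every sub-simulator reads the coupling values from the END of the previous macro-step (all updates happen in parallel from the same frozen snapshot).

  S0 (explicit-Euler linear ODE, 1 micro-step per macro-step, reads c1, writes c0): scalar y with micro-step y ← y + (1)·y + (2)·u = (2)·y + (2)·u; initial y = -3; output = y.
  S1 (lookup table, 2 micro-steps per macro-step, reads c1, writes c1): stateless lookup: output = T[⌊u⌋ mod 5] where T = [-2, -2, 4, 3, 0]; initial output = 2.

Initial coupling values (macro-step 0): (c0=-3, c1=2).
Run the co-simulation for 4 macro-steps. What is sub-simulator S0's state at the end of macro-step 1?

macro 1: S0 reads c1=2 → after 1×micro: -2; S1 reads c1=2 → after 2×micro: 4 ⇒ (c0=-2, c1=4)
macro 2: S0 reads c1=4 → after 1×micro: 4; S1 reads c1=4 → after 2×micro: 0 ⇒ (c0=4, c1=0)
macro 3: S0 reads c1=0 → after 1×micro: 8; S1 reads c1=0 → after 2×micro: -2 ⇒ (c0=8, c1=-2)
macro 4: S0 reads c1=-2 → after 1×micro: 12; S1 reads c1=-2 → after 2×micro: 3 ⇒ (c0=12, c1=3)

S0 state at macro-step 1 = -2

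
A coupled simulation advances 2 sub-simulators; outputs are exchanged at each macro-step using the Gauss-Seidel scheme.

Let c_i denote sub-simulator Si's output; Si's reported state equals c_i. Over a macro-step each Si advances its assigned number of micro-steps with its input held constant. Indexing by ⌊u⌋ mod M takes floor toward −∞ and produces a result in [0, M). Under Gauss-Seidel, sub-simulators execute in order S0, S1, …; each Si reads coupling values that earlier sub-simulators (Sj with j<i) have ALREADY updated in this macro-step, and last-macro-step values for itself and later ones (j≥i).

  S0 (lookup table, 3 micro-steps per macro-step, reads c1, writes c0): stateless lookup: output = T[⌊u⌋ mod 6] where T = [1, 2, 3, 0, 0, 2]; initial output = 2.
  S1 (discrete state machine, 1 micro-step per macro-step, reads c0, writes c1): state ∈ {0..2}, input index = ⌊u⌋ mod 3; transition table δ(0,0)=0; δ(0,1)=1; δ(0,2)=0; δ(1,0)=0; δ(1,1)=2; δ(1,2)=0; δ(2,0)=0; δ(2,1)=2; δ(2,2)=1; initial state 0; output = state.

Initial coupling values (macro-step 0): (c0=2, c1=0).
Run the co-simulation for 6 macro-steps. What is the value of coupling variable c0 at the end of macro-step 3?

c0 at macro-step 3 = 1

macro 1: S0 reads c1=0 → after 3×micro: 1; S1 reads c0=1 → after 1×micro: 1 ⇒ (c0=1, c1=1)
macro 2: S0 reads c1=1 → after 3×micro: 2; S1 reads c0=2 → after 1×micro: 0 ⇒ (c0=2, c1=0)
macro 3: S0 reads c1=0 → after 3×micro: 1; S1 reads c0=1 → after 1×micro: 1 ⇒ (c0=1, c1=1)
macro 4: S0 reads c1=1 → after 3×micro: 2; S1 reads c0=2 → after 1×micro: 0 ⇒ (c0=2, c1=0)
macro 5: S0 reads c1=0 → after 3×micro: 1; S1 reads c0=1 → after 1×micro: 1 ⇒ (c0=1, c1=1)
macro 6: S0 reads c1=1 → after 3×micro: 2; S1 reads c0=2 → after 1×micro: 0 ⇒ (c0=2, c1=0)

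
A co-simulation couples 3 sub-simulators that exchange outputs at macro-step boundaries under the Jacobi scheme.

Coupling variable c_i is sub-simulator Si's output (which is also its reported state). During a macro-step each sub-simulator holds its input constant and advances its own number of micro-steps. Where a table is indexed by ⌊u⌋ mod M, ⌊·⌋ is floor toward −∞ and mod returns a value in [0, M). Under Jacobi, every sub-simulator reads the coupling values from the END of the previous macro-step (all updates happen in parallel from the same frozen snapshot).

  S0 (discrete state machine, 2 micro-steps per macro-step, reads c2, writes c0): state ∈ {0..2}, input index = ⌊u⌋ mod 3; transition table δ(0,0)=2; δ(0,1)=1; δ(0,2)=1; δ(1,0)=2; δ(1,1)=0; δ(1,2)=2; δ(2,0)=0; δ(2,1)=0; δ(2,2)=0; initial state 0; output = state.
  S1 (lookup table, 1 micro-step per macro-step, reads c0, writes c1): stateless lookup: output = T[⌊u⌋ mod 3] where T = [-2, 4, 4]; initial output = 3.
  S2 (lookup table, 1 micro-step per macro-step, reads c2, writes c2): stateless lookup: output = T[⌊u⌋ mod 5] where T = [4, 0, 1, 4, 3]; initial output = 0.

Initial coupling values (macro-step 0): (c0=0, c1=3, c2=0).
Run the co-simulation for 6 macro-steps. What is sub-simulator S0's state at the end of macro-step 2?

S0 state at macro-step 2 = 0

macro 1: S0 reads c2=0 → after 2×micro: 0; S1 reads c0=0 → after 1×micro: -2; S2 reads c2=0 → after 1×micro: 4 ⇒ (c0=0, c1=-2, c2=4)
macro 2: S0 reads c2=4 → after 2×micro: 0; S1 reads c0=0 → after 1×micro: -2; S2 reads c2=4 → after 1×micro: 3 ⇒ (c0=0, c1=-2, c2=3)
macro 3: S0 reads c2=3 → after 2×micro: 0; S1 reads c0=0 → after 1×micro: -2; S2 reads c2=3 → after 1×micro: 4 ⇒ (c0=0, c1=-2, c2=4)
macro 4: S0 reads c2=4 → after 2×micro: 0; S1 reads c0=0 → after 1×micro: -2; S2 reads c2=4 → after 1×micro: 3 ⇒ (c0=0, c1=-2, c2=3)
macro 5: S0 reads c2=3 → after 2×micro: 0; S1 reads c0=0 → after 1×micro: -2; S2 reads c2=3 → after 1×micro: 4 ⇒ (c0=0, c1=-2, c2=4)
macro 6: S0 reads c2=4 → after 2×micro: 0; S1 reads c0=0 → after 1×micro: -2; S2 reads c2=4 → after 1×micro: 3 ⇒ (c0=0, c1=-2, c2=3)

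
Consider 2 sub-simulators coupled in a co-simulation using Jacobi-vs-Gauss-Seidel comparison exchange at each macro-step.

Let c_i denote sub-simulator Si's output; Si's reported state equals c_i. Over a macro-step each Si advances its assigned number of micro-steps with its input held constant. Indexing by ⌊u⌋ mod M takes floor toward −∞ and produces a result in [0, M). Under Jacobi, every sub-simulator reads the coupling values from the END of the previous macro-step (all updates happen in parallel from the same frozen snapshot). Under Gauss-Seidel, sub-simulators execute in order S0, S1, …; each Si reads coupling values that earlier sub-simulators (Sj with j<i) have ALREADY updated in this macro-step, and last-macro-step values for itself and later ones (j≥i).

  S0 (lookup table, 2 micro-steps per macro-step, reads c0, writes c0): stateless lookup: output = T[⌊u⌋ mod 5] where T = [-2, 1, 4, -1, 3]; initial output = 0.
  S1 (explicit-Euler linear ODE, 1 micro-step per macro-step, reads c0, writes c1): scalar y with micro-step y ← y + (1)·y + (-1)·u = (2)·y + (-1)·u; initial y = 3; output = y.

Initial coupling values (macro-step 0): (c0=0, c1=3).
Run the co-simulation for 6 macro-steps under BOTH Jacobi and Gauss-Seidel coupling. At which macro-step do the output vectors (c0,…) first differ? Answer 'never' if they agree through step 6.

[Jacobi] macro 1: S0 reads c0=0 → after 2×micro: -2; S1 reads c0=0 → after 1×micro: 6 ⇒ (c0=-2, c1=6)
[Jacobi] macro 2: S0 reads c0=-2 → after 2×micro: -1; S1 reads c0=-2 → after 1×micro: 14 ⇒ (c0=-1, c1=14)
[Jacobi] macro 3: S0 reads c0=-1 → after 2×micro: 3; S1 reads c0=-1 → after 1×micro: 29 ⇒ (c0=3, c1=29)
[Jacobi] macro 4: S0 reads c0=3 → after 2×micro: -1; S1 reads c0=3 → after 1×micro: 55 ⇒ (c0=-1, c1=55)
[Jacobi] macro 5: S0 reads c0=-1 → after 2×micro: 3; S1 reads c0=-1 → after 1×micro: 111 ⇒ (c0=3, c1=111)
[Jacobi] macro 6: S0 reads c0=3 → after 2×micro: -1; S1 reads c0=3 → after 1×micro: 219 ⇒ (c0=-1, c1=219)
[Gauss-Seidel] macro 1: S0 reads c0=0 → after 2×micro: -2; S1 reads c0=-2 → after 1×micro: 8 ⇒ (c0=-2, c1=8)
[Gauss-Seidel] macro 2: S0 reads c0=-2 → after 2×micro: -1; S1 reads c0=-1 → after 1×micro: 17 ⇒ (c0=-1, c1=17)
[Gauss-Seidel] macro 3: S0 reads c0=-1 → after 2×micro: 3; S1 reads c0=3 → after 1×micro: 31 ⇒ (c0=3, c1=31)
[Gauss-Seidel] macro 4: S0 reads c0=3 → after 2×micro: -1; S1 reads c0=-1 → after 1×micro: 63 ⇒ (c0=-1, c1=63)
[Gauss-Seidel] macro 5: S0 reads c0=-1 → after 2×micro: 3; S1 reads c0=3 → after 1×micro: 123 ⇒ (c0=3, c1=123)
[Gauss-Seidel] macro 6: S0 reads c0=3 → after 2×micro: -1; S1 reads c0=-1 → after 1×micro: 247 ⇒ (c0=-1, c1=247)

first divergence at macro-step: 1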